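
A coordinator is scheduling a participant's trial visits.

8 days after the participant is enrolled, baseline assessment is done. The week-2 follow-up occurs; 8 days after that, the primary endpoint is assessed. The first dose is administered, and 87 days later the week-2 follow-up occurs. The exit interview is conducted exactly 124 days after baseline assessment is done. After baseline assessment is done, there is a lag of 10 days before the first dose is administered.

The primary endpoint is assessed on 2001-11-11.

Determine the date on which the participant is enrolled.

2001-07-21

The primary endpoint is assessed: Nov 11, 2001.
The week-2 follow-up occurs: Nov 11, 2001 − 8 days = Nov 3, 2001.
The first dose is administered: Nov 3, 2001 − 87 days = Aug 8, 2001.
Baseline assessment is done: Aug 8, 2001 − 10 days = Jul 29, 2001.
The participant is enrolled: Jul 29, 2001 − 8 days = Jul 21, 2001.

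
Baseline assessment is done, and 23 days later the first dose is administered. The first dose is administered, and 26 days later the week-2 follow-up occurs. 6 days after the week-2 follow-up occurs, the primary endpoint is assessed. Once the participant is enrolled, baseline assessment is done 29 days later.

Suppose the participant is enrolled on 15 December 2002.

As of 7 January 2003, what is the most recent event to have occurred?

The participant is enrolled

The participant is enrolled: Dec 15, 2002.
Baseline assessment is done: Dec 15, 2002 + 29 days = Jan 13, 2003.
The first dose is administered: Jan 13, 2003 + 23 days = Feb 5, 2003.
The week-2 follow-up occurs: Feb 5, 2003 + 26 days = Mar 3, 2003.
The primary endpoint is assessed: Mar 3, 2003 + 6 days = Mar 9, 2003.
Jan 7, 2003 falls between when the participant is enrolled (Dec 15, 2002) and when baseline assessment is done (Jan 13, 2003).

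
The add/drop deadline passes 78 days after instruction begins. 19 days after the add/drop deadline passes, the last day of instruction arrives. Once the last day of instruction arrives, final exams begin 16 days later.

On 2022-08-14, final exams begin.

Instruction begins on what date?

Final exams begin: Aug 14, 2022.
The last day of instruction arrives: Aug 14, 2022 − 16 days = Jul 29, 2022.
The add/drop deadline passes: Jul 29, 2022 − 19 days = Jul 10, 2022.
Instruction begins: Jul 10, 2022 − 78 days = Apr 23, 2022.

2022-04-23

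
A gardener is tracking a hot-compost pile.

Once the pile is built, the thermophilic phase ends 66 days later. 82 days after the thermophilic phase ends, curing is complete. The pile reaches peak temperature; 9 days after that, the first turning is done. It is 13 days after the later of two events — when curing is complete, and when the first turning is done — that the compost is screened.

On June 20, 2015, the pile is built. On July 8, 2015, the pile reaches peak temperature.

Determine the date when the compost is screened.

The pile is built: Jun 20, 2015.
The thermophilic phase ends: Jun 20, 2015 + 66 days = Aug 25, 2015.
Curing is complete: Aug 25, 2015 + 82 days = Nov 15, 2015.
The pile reaches peak temperature: Jul 8, 2015.
The first turning is done: Jul 8, 2015 + 9 days = Jul 17, 2015.
Both prerequisites met — curing is complete (Nov 15, 2015), the first turning is done (Jul 17, 2015); the later is Nov 15, 2015.
The compost is screened: Nov 15, 2015 + 13 days = Nov 28, 2015.

November 28, 2015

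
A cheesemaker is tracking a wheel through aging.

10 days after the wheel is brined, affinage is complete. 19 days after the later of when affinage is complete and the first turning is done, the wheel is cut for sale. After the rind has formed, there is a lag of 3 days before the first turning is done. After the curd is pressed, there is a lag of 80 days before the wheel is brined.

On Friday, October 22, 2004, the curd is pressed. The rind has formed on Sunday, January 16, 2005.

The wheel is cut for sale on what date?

The curd is pressed: Oct 22, 2004.
The wheel is brined: Oct 22, 2004 + 80 days = Jan 10, 2005.
Affinage is complete: Jan 10, 2005 + 10 days = Jan 20, 2005.
The rind has formed: Jan 16, 2005.
The first turning is done: Jan 16, 2005 + 3 days = Jan 19, 2005.
Both prerequisites met — affinage is complete (Jan 20, 2005), the first turning is done (Jan 19, 2005); the later is Jan 20, 2005.
The wheel is cut for sale: Jan 20, 2005 + 19 days = Feb 8, 2005.

Tuesday, February 8, 2005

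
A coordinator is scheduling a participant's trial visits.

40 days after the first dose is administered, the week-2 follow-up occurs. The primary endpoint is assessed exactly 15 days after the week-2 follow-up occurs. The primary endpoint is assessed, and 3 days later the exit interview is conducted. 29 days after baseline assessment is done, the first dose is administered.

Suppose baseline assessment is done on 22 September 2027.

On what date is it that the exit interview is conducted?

Baseline assessment is done: Sep 22, 2027.
The first dose is administered: Sep 22, 2027 + 29 days = Oct 21, 2027.
The week-2 follow-up occurs: Oct 21, 2027 + 40 days = Nov 30, 2027.
The primary endpoint is assessed: Nov 30, 2027 + 15 days = Dec 15, 2027.
The exit interview is conducted: Dec 15, 2027 + 3 days = Dec 18, 2027.

18 December 2027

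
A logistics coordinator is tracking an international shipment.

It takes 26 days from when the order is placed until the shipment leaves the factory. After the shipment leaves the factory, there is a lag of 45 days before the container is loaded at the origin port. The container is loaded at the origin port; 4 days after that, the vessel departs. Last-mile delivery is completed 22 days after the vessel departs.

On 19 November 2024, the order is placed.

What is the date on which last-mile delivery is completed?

The order is placed: Nov 19, 2024.
The shipment leaves the factory: Nov 19, 2024 + 26 days = Dec 15, 2024.
The container is loaded at the origin port: Dec 15, 2024 + 45 days = Jan 29, 2025.
The vessel departs: Jan 29, 2025 + 4 days = Feb 2, 2025.
Last-mile delivery is completed: Feb 2, 2025 + 22 days = Feb 24, 2025.

24 February 2025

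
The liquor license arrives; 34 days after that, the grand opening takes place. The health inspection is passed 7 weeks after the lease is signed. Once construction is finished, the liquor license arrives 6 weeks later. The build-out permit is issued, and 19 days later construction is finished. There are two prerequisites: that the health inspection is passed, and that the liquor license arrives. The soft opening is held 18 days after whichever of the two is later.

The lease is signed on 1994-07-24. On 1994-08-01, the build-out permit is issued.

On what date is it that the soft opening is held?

The lease is signed: Jul 24, 1994.
The health inspection is passed: Jul 24, 1994 + 7 weeks = Sep 11, 1994.
The build-out permit is issued: Aug 1, 1994.
Construction is finished: Aug 1, 1994 + 19 days = Aug 20, 1994.
The liquor license arrives: Aug 20, 1994 + 6 weeks = Oct 1, 1994.
Both prerequisites met — the health inspection is passed (Sep 11, 1994), the liquor license arrives (Oct 1, 1994); the later is Oct 1, 1994.
The soft opening is held: Oct 1, 1994 + 18 days = Oct 19, 1994.

1994-10-19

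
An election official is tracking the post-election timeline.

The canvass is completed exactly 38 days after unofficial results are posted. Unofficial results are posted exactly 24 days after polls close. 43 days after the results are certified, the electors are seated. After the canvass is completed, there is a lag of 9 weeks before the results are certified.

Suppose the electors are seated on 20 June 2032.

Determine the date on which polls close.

4 January 2032

The electors are seated: Jun 20, 2032.
The results are certified: Jun 20, 2032 − 43 days = May 8, 2032.
The canvass is completed: May 8, 2032 − 9 weeks = Mar 6, 2032.
Unofficial results are posted: Mar 6, 2032 − 38 days = Jan 28, 2032.
Polls close: Jan 28, 2032 − 24 days = Jan 4, 2032.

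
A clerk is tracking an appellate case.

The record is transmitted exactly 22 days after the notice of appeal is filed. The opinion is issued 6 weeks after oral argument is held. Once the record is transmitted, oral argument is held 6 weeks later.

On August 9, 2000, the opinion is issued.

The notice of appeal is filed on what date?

April 25, 2000

The opinion is issued: Aug 9, 2000.
Oral argument is held: Aug 9, 2000 − 6 weeks = Jun 28, 2000.
The record is transmitted: Jun 28, 2000 − 6 weeks = May 17, 2000.
The notice of appeal is filed: May 17, 2000 − 22 days = Apr 25, 2000.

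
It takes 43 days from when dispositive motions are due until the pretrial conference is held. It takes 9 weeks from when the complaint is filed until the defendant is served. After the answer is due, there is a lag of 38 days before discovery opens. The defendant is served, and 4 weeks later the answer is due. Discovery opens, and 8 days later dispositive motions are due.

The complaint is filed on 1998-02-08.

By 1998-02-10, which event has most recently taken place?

The complaint is filed

The complaint is filed: Feb 8, 1998.
The defendant is served: Feb 8, 1998 + 9 weeks = Apr 12, 1998.
The answer is due: Apr 12, 1998 + 4 weeks = May 10, 1998.
Discovery opens: May 10, 1998 + 38 days = Jun 17, 1998.
Dispositive motions are due: Jun 17, 1998 + 8 days = Jun 25, 1998.
The pretrial conference is held: Jun 25, 1998 + 43 days = Aug 7, 1998.
Feb 10, 1998 falls between when the complaint is filed (Feb 8, 1998) and when the defendant is served (Apr 12, 1998).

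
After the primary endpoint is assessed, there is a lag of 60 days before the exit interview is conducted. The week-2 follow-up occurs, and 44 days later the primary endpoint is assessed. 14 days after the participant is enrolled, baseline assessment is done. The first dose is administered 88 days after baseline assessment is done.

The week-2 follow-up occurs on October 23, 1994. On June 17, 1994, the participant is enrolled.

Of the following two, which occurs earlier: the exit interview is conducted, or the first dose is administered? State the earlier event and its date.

The week-2 follow-up occurs: Oct 23, 1994.
The primary endpoint is assessed: Oct 23, 1994 + 44 days = Dec 6, 1994.
The exit interview is conducted: Dec 6, 1994 + 60 days = Feb 4, 1995.
The participant is enrolled: Jun 17, 1994.
Baseline assessment is done: Jun 17, 1994 + 14 days = Jul 1, 1994.
The first dose is administered: Jul 1, 1994 + 88 days = Sep 27, 1994.
Comparing: the exit interview is conducted on Feb 4, 1995 vs the first dose is administered on Sep 27, 1994. Earlier: the first dose is administered.

The first dose is administered — September 27, 1994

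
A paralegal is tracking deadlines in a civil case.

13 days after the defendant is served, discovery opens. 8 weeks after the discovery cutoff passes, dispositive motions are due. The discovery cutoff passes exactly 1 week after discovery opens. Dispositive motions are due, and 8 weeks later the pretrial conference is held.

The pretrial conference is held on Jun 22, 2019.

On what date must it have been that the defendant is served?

Feb 10, 2019

The pretrial conference is held: Jun 22, 2019.
Dispositive motions are due: Jun 22, 2019 − 8 weeks = Apr 27, 2019.
The discovery cutoff passes: Apr 27, 2019 − 8 weeks = Mar 2, 2019.
Discovery opens: Mar 2, 2019 − 1 week = Feb 23, 2019.
The defendant is served: Feb 23, 2019 − 13 days = Feb 10, 2019.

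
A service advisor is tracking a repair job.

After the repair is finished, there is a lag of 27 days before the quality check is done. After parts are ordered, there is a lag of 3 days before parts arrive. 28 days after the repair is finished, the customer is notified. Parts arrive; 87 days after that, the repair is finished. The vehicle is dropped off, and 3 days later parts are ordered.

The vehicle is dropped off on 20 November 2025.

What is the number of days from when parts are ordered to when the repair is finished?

90 days

Causal path: parts are ordered → parts arrive → the repair is finished.
Total delay along the path: 3 + 87 = 90 days.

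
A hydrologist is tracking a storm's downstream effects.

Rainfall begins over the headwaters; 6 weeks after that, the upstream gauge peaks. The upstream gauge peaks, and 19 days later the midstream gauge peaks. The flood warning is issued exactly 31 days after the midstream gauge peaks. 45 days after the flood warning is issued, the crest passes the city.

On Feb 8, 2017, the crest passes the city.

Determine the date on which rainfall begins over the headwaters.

The crest passes the city: Feb 8, 2017.
The flood warning is issued: Feb 8, 2017 − 45 days = Dec 25, 2016.
The midstream gauge peaks: Dec 25, 2016 − 31 days = Nov 24, 2016.
The upstream gauge peaks: Nov 24, 2016 − 19 days = Nov 5, 2016.
Rainfall begins over the headwaters: Nov 5, 2016 − 6 weeks = Sep 24, 2016.

Sep 24, 2016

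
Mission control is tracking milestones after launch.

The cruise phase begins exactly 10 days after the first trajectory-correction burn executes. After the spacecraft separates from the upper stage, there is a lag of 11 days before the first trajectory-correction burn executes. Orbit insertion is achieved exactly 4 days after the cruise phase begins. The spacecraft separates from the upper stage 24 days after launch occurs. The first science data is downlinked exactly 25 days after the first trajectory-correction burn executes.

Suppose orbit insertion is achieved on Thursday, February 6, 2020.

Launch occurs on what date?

Thursday, December 19, 2019

Orbit insertion is achieved: Feb 6, 2020.
The cruise phase begins: Feb 6, 2020 − 4 days = Feb 2, 2020.
The first trajectory-correction burn executes: Feb 2, 2020 − 10 days = Jan 23, 2020.
The spacecraft separates from the upper stage: Jan 23, 2020 − 11 days = Jan 12, 2020.
Launch occurs: Jan 12, 2020 − 24 days = Dec 19, 2019.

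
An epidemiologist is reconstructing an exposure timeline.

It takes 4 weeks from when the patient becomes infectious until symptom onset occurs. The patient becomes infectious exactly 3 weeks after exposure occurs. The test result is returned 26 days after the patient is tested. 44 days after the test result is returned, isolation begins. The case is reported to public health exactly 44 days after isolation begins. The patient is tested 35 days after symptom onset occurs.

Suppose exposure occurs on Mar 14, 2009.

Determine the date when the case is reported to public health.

Sep 28, 2009

Exposure occurs: Mar 14, 2009.
The patient becomes infectious: Mar 14, 2009 + 3 weeks = Apr 4, 2009.
Symptom onset occurs: Apr 4, 2009 + 4 weeks = May 2, 2009.
The patient is tested: May 2, 2009 + 35 days = Jun 6, 2009.
The test result is returned: Jun 6, 2009 + 26 days = Jul 2, 2009.
Isolation begins: Jul 2, 2009 + 44 days = Aug 15, 2009.
The case is reported to public health: Aug 15, 2009 + 44 days = Sep 28, 2009.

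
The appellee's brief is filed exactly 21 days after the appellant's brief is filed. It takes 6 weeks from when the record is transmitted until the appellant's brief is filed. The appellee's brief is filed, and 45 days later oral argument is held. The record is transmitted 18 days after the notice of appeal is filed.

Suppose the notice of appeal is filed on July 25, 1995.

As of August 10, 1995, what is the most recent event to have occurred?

The notice of appeal is filed

The notice of appeal is filed: Jul 25, 1995.
The record is transmitted: Jul 25, 1995 + 18 days = Aug 12, 1995.
The appellant's brief is filed: Aug 12, 1995 + 6 weeks = Sep 23, 1995.
The appellee's brief is filed: Sep 23, 1995 + 21 days = Oct 14, 1995.
Oral argument is held: Oct 14, 1995 + 45 days = Nov 28, 1995.
Aug 10, 1995 falls between when the notice of appeal is filed (Jul 25, 1995) and when the record is transmitted (Aug 12, 1995).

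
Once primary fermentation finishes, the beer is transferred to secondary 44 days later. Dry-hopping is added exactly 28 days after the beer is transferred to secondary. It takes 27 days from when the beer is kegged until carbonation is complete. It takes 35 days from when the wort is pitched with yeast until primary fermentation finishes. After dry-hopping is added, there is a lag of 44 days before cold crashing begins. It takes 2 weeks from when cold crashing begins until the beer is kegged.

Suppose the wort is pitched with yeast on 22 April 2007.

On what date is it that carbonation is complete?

31 October 2007

The wort is pitched with yeast: Apr 22, 2007.
Primary fermentation finishes: Apr 22, 2007 + 35 days = May 27, 2007.
The beer is transferred to secondary: May 27, 2007 + 44 days = Jul 10, 2007.
Dry-hopping is added: Jul 10, 2007 + 28 days = Aug 7, 2007.
Cold crashing begins: Aug 7, 2007 + 44 days = Sep 20, 2007.
The beer is kegged: Sep 20, 2007 + 2 weeks = Oct 4, 2007.
Carbonation is complete: Oct 4, 2007 + 27 days = Oct 31, 2007.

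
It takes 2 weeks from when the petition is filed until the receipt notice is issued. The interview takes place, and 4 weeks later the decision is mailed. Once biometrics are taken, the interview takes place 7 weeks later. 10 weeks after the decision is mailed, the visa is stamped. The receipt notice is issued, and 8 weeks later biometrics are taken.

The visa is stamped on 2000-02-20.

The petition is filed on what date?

The visa is stamped: Feb 20, 2000.
The decision is mailed: Feb 20, 2000 − 10 weeks = Dec 12, 1999.
The interview takes place: Dec 12, 1999 − 4 weeks = Nov 14, 1999.
Biometrics are taken: Nov 14, 1999 − 7 weeks = Sep 26, 1999.
The receipt notice is issued: Sep 26, 1999 − 8 weeks = Aug 1, 1999.
The petition is filed: Aug 1, 1999 − 2 weeks = Jul 18, 1999.

1999-07-18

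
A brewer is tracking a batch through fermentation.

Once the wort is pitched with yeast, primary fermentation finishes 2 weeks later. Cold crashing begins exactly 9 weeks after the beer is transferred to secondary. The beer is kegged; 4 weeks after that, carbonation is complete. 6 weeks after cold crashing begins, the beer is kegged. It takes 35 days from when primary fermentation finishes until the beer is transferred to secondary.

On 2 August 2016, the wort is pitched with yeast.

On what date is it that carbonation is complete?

31 January 2017

The wort is pitched with yeast: Aug 2, 2016.
Primary fermentation finishes: Aug 2, 2016 + 2 weeks = Aug 16, 2016.
The beer is transferred to secondary: Aug 16, 2016 + 35 days = Sep 20, 2016.
Cold crashing begins: Sep 20, 2016 + 9 weeks = Nov 22, 2016.
The beer is kegged: Nov 22, 2016 + 6 weeks = Jan 3, 2017.
Carbonation is complete: Jan 3, 2017 + 4 weeks = Jan 31, 2017.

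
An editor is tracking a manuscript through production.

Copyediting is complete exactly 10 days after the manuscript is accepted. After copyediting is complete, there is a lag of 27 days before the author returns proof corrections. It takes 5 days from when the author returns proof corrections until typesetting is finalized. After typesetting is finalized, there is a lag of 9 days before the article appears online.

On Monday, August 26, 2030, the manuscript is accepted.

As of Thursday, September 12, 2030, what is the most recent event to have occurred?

Copyediting is complete

The manuscript is accepted: Aug 26, 2030.
Copyediting is complete: Aug 26, 2030 + 10 days = Sep 5, 2030.
The author returns proof corrections: Sep 5, 2030 + 27 days = Oct 2, 2030.
Typesetting is finalized: Oct 2, 2030 + 5 days = Oct 7, 2030.
The article appears online: Oct 7, 2030 + 9 days = Oct 16, 2030.
Sep 12, 2030 falls between when copyediting is complete (Sep 5, 2030) and when the author returns proof corrections (Oct 2, 2030).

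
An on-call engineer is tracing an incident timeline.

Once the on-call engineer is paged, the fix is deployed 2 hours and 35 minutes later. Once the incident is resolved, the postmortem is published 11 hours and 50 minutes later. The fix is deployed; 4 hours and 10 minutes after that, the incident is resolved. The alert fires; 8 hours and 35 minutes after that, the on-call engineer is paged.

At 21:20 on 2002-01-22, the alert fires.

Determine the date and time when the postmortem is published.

00:30 on 2002-01-24

The alert fires: 21:20 Jan 22, 2002.
The on-call engineer is paged: 21:20 Jan 22, 2002 + 8h35m = 05:55 Jan 23, 2002.
The fix is deployed: 05:55 Jan 23, 2002 + 2h35m = 08:30 Jan 23, 2002.
The incident is resolved: 08:30 Jan 23, 2002 + 4h10m = 12:40 Jan 23, 2002.
The postmortem is published: 12:40 Jan 23, 2002 + 11h50m = 00:30 Jan 24, 2002.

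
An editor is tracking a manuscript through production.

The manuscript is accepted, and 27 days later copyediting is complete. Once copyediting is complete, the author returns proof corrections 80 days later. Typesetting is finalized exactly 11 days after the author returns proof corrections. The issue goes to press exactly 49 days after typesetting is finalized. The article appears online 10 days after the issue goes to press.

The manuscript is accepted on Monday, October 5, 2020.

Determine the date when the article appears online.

Wednesday, March 31, 2021

The manuscript is accepted: Oct 5, 2020.
Copyediting is complete: Oct 5, 2020 + 27 days = Nov 1, 2020.
The author returns proof corrections: Nov 1, 2020 + 80 days = Jan 20, 2021.
Typesetting is finalized: Jan 20, 2021 + 11 days = Jan 31, 2021.
The issue goes to press: Jan 31, 2021 + 49 days = Mar 21, 2021.
The article appears online: Mar 21, 2021 + 10 days = Mar 31, 2021.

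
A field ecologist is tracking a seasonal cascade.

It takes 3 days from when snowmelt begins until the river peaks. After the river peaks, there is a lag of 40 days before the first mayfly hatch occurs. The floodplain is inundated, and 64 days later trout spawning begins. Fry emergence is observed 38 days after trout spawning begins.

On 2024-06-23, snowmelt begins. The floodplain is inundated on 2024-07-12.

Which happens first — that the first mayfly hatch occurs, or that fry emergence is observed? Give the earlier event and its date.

Snowmelt begins: Jun 23, 2024.
The river peaks: Jun 23, 2024 + 3 days = Jun 26, 2024.
The first mayfly hatch occurs: Jun 26, 2024 + 40 days = Aug 5, 2024.
The floodplain is inundated: Jul 12, 2024.
Trout spawning begins: Jul 12, 2024 + 64 days = Sep 14, 2024.
Fry emergence is observed: Sep 14, 2024 + 38 days = Oct 22, 2024.
Comparing: the first mayfly hatch occurs on Aug 5, 2024 vs fry emergence is observed on Oct 22, 2024. Earlier: the first mayfly hatch occurs.

The first mayfly hatch occurs — 2024-08-05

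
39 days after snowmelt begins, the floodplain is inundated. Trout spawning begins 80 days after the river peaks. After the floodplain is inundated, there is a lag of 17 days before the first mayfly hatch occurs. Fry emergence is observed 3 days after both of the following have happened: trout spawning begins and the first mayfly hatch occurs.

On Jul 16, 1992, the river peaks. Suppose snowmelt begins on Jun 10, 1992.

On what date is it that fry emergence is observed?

The river peaks: Jul 16, 1992.
Trout spawning begins: Jul 16, 1992 + 80 days = Oct 4, 1992.
Snowmelt begins: Jun 10, 1992.
The floodplain is inundated: Jun 10, 1992 + 39 days = Jul 19, 1992.
The first mayfly hatch occurs: Jul 19, 1992 + 17 days = Aug 5, 1992.
Both prerequisites met — trout spawning begins (Oct 4, 1992), the first mayfly hatch occurs (Aug 5, 1992); the later is Oct 4, 1992.
Fry emergence is observed: Oct 4, 1992 + 3 days = Oct 7, 1992.

Oct 7, 1992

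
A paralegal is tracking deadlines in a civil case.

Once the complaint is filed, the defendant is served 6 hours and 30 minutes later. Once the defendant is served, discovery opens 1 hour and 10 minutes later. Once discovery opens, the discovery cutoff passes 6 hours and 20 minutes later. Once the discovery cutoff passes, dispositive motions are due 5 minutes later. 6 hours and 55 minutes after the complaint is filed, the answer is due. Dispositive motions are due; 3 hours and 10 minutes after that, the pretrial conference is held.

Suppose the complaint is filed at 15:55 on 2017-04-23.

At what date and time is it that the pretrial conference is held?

The complaint is filed: 15:55 Apr 23, 2017.
The defendant is served: 15:55 Apr 23, 2017 + 6h30m = 22:25 Apr 23, 2017.
Discovery opens: 22:25 Apr 23, 2017 + 1h10m = 23:35 Apr 23, 2017.
The discovery cutoff passes: 23:35 Apr 23, 2017 + 6h20m = 05:55 Apr 24, 2017.
Dispositive motions are due: 05:55 Apr 24, 2017 + 5m = 06:00 Apr 24, 2017.
The pretrial conference is held: 06:00 Apr 24, 2017 + 3h10m = 09:10 Apr 24, 2017.

09:10 on 2017-04-24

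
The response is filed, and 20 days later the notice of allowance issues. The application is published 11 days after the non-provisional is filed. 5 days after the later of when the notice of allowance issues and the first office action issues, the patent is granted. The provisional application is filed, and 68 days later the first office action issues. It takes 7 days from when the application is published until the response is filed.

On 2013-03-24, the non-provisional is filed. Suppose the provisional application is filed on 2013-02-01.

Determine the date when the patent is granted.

The non-provisional is filed: Mar 24, 2013.
The application is published: Mar 24, 2013 + 11 days = Apr 4, 2013.
The response is filed: Apr 4, 2013 + 7 days = Apr 11, 2013.
The notice of allowance issues: Apr 11, 2013 + 20 days = May 1, 2013.
The provisional application is filed: Feb 1, 2013.
The first office action issues: Feb 1, 2013 + 68 days = Apr 10, 2013.
Both prerequisites met — the notice of allowance issues (May 1, 2013), the first office action issues (Apr 10, 2013); the later is May 1, 2013.
The patent is granted: May 1, 2013 + 5 days = May 6, 2013.

2013-05-06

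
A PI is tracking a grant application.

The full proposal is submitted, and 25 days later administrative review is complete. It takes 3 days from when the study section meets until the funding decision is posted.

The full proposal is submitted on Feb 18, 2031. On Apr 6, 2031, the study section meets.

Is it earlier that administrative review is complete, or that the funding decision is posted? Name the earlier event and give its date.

The full proposal is submitted: Feb 18, 2031.
Administrative review is complete: Feb 18, 2031 + 25 days = Mar 15, 2031.
The study section meets: Apr 6, 2031.
The funding decision is posted: Apr 6, 2031 + 3 days = Apr 9, 2031.
Comparing: administrative review is complete on Mar 15, 2031 vs the funding decision is posted on Apr 9, 2031. Earlier: administrative review is complete.

Administrative review is complete — Mar 15, 2031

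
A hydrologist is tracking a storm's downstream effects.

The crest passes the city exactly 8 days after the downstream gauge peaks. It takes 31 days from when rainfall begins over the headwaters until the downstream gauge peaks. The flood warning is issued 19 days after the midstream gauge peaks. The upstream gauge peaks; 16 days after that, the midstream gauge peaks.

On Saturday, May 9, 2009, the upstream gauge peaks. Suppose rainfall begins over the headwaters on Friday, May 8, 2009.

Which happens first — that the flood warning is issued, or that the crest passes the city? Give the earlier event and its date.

The upstream gauge peaks: May 9, 2009.
The midstream gauge peaks: May 9, 2009 + 16 days = May 25, 2009.
The flood warning is issued: May 25, 2009 + 19 days = Jun 13, 2009.
Rainfall begins over the headwaters: May 8, 2009.
The downstream gauge peaks: May 8, 2009 + 31 days = Jun 8, 2009.
The crest passes the city: Jun 8, 2009 + 8 days = Jun 16, 2009.
Comparing: the flood warning is issued on Jun 13, 2009 vs the crest passes the city on Jun 16, 2009. Earlier: the flood warning is issued.

The flood warning is issued — Saturday, June 13, 2009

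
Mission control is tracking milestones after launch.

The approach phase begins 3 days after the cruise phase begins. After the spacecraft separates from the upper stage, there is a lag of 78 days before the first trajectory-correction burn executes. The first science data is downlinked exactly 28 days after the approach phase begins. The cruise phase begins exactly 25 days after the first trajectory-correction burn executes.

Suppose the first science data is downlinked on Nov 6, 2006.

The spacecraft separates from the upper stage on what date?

The first science data is downlinked: Nov 6, 2006.
The approach phase begins: Nov 6, 2006 − 28 days = Oct 9, 2006.
The cruise phase begins: Oct 9, 2006 − 3 days = Oct 6, 2006.
The first trajectory-correction burn executes: Oct 6, 2006 − 25 days = Sep 11, 2006.
The spacecraft separates from the upper stage: Sep 11, 2006 − 78 days = Jun 25, 2006.

Jun 25, 2006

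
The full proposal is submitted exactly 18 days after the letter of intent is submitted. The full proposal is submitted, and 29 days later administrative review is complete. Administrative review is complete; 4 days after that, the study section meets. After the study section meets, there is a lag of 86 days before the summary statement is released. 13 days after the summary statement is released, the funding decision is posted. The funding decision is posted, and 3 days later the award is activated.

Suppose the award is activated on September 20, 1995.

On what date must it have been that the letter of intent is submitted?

The award is activated: Sep 20, 1995.
The funding decision is posted: Sep 20, 1995 − 3 days = Sep 17, 1995.
The summary statement is released: Sep 17, 1995 − 13 days = Sep 4, 1995.
The study section meets: Sep 4, 1995 − 86 days = Jun 10, 1995.
Administrative review is complete: Jun 10, 1995 − 4 days = Jun 6, 1995.
The full proposal is submitted: Jun 6, 1995 − 29 days = May 8, 1995.
The letter of intent is submitted: May 8, 1995 − 18 days = Apr 20, 1995.

April 20, 1995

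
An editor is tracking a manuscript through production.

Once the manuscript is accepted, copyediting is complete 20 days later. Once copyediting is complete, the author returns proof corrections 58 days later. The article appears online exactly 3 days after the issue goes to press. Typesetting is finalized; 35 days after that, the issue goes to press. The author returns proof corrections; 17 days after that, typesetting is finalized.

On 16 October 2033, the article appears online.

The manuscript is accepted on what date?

5 June 2033

The article appears online: Oct 16, 2033.
The issue goes to press: Oct 16, 2033 − 3 days = Oct 13, 2033.
Typesetting is finalized: Oct 13, 2033 − 35 days = Sep 8, 2033.
The author returns proof corrections: Sep 8, 2033 − 17 days = Aug 22, 2033.
Copyediting is complete: Aug 22, 2033 − 58 days = Jun 25, 2033.
The manuscript is accepted: Jun 25, 2033 − 20 days = Jun 5, 2033.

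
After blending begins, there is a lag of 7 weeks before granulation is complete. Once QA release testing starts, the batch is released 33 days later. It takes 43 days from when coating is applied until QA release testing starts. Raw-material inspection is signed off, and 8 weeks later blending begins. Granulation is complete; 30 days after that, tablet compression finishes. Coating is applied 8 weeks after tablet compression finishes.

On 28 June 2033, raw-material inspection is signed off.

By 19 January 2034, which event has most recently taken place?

Raw-material inspection is signed off: Jun 28, 2033.
Blending begins: Jun 28, 2033 + 8 weeks = Aug 23, 2033.
Granulation is complete: Aug 23, 2033 + 7 weeks = Oct 11, 2033.
Tablet compression finishes: Oct 11, 2033 + 30 days = Nov 10, 2033.
Coating is applied: Nov 10, 2033 + 8 weeks = Jan 5, 2034.
QA release testing starts: Jan 5, 2034 + 43 days = Feb 17, 2034.
The batch is released: Feb 17, 2034 + 33 days = Mar 22, 2034.
Jan 19, 2034 falls between when coating is applied (Jan 5, 2034) and when QA release testing starts (Feb 17, 2034).

Coating is applied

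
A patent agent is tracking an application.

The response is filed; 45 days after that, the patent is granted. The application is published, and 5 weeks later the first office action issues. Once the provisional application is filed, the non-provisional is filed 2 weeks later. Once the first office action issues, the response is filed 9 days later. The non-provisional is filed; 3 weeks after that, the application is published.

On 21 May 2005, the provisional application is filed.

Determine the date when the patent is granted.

22 September 2005

The provisional application is filed: May 21, 2005.
The non-provisional is filed: May 21, 2005 + 2 weeks = Jun 4, 2005.
The application is published: Jun 4, 2005 + 3 weeks = Jun 25, 2005.
The first office action issues: Jun 25, 2005 + 5 weeks = Jul 30, 2005.
The response is filed: Jul 30, 2005 + 9 days = Aug 8, 2005.
The patent is granted: Aug 8, 2005 + 45 days = Sep 22, 2005.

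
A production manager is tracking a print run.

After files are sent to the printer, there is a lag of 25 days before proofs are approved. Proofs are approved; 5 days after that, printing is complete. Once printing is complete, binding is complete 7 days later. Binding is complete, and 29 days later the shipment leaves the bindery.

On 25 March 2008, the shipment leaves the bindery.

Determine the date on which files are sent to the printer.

19 January 2008

The shipment leaves the bindery: Mar 25, 2008.
Binding is complete: Mar 25, 2008 − 29 days = Feb 25, 2008.
Printing is complete: Feb 25, 2008 − 7 days = Feb 18, 2008.
Proofs are approved: Feb 18, 2008 − 5 days = Feb 13, 2008.
Files are sent to the printer: Feb 13, 2008 − 25 days = Jan 19, 2008.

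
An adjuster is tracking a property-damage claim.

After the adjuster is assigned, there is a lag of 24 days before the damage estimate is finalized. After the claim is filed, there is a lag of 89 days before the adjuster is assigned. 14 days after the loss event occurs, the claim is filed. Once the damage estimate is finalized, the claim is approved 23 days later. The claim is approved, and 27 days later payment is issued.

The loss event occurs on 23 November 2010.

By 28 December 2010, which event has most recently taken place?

The loss event occurs: Nov 23, 2010.
The claim is filed: Nov 23, 2010 + 14 days = Dec 7, 2010.
The adjuster is assigned: Dec 7, 2010 + 89 days = Mar 6, 2011.
The damage estimate is finalized: Mar 6, 2011 + 24 days = Mar 30, 2011.
The claim is approved: Mar 30, 2011 + 23 days = Apr 22, 2011.
Payment is issued: Apr 22, 2011 + 27 days = May 19, 2011.
Dec 28, 2010 falls between when the claim is filed (Dec 7, 2010) and when the adjuster is assigned (Mar 6, 2011).

The claim is filed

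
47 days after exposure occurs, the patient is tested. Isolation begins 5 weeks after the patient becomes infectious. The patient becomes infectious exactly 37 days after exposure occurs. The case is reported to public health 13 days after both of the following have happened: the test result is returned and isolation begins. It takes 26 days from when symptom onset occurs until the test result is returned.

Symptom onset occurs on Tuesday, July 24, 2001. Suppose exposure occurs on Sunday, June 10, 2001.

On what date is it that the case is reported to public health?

Monday, September 3, 2001

Symptom onset occurs: Jul 24, 2001.
The test result is returned: Jul 24, 2001 + 26 days = Aug 19, 2001.
Exposure occurs: Jun 10, 2001.
The patient becomes infectious: Jun 10, 2001 + 37 days = Jul 17, 2001.
Isolation begins: Jul 17, 2001 + 5 weeks = Aug 21, 2001.
Both prerequisites met — the test result is returned (Aug 19, 2001), isolation begins (Aug 21, 2001); the later is Aug 21, 2001.
The case is reported to public health: Aug 21, 2001 + 13 days = Sep 3, 2001.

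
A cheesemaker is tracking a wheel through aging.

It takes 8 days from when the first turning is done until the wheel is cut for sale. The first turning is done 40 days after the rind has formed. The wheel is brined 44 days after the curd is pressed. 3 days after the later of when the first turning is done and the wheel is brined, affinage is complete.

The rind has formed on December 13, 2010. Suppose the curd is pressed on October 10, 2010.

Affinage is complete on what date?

January 25, 2011

The rind has formed: Dec 13, 2010.
The first turning is done: Dec 13, 2010 + 40 days = Jan 22, 2011.
The curd is pressed: Oct 10, 2010.
The wheel is brined: Oct 10, 2010 + 44 days = Nov 23, 2010.
Both prerequisites met — the first turning is done (Jan 22, 2011), the wheel is brined (Nov 23, 2010); the later is Jan 22, 2011.
Affinage is complete: Jan 22, 2011 + 3 days = Jan 25, 2011.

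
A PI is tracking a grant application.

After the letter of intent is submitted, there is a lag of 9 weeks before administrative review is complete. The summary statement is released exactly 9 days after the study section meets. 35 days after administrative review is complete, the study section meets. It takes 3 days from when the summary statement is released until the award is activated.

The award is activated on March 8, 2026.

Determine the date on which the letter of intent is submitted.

The award is activated: Mar 8, 2026.
The summary statement is released: Mar 8, 2026 − 3 days = Mar 5, 2026.
The study section meets: Mar 5, 2026 − 9 days = Feb 24, 2026.
Administrative review is complete: Feb 24, 2026 − 35 days = Jan 20, 2026.
The letter of intent is submitted: Jan 20, 2026 − 9 weeks = Nov 18, 2025.

November 18, 2025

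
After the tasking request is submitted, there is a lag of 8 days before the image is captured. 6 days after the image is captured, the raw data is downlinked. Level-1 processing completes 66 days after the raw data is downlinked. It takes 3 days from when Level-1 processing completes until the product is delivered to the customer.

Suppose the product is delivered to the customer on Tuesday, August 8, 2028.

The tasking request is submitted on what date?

Wednesday, May 17, 2028

The product is delivered to the customer: Aug 8, 2028.
Level-1 processing completes: Aug 8, 2028 − 3 days = Aug 5, 2028.
The raw data is downlinked: Aug 5, 2028 − 66 days = May 31, 2028.
The image is captured: May 31, 2028 − 6 days = May 25, 2028.
The tasking request is submitted: May 25, 2028 − 8 days = May 17, 2028.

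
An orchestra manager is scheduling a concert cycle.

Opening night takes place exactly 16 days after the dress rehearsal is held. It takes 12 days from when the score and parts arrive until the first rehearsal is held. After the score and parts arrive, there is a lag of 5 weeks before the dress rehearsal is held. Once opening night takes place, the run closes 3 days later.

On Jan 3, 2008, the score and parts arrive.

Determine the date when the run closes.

Feb 26, 2008

The score and parts arrive: Jan 3, 2008.
The dress rehearsal is held: Jan 3, 2008 + 5 weeks = Feb 7, 2008.
Opening night takes place: Feb 7, 2008 + 16 days = Feb 23, 2008.
The run closes: Feb 23, 2008 + 3 days = Feb 26, 2008.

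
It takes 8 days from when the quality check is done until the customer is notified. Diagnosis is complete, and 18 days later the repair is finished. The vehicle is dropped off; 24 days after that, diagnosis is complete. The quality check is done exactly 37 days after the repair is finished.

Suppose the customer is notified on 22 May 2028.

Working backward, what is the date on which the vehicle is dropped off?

The customer is notified: May 22, 2028.
The quality check is done: May 22, 2028 − 8 days = May 14, 2028.
The repair is finished: May 14, 2028 − 37 days = Apr 7, 2028.
Diagnosis is complete: Apr 7, 2028 − 18 days = Mar 20, 2028.
The vehicle is dropped off: Mar 20, 2028 − 24 days = Feb 25, 2028.

25 February 2028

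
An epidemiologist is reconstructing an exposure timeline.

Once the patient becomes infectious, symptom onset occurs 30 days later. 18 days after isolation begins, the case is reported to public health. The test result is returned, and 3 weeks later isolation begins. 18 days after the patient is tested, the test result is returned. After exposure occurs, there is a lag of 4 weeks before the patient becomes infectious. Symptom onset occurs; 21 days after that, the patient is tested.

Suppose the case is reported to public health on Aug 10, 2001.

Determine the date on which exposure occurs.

Mar 27, 2001

The case is reported to public health: Aug 10, 2001.
Isolation begins: Aug 10, 2001 − 18 days = Jul 23, 2001.
The test result is returned: Jul 23, 2001 − 3 weeks = Jul 2, 2001.
The patient is tested: Jul 2, 2001 − 18 days = Jun 14, 2001.
Symptom onset occurs: Jun 14, 2001 − 21 days = May 24, 2001.
The patient becomes infectious: May 24, 2001 − 30 days = Apr 24, 2001.
Exposure occurs: Apr 24, 2001 − 4 weeks = Mar 27, 2001.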